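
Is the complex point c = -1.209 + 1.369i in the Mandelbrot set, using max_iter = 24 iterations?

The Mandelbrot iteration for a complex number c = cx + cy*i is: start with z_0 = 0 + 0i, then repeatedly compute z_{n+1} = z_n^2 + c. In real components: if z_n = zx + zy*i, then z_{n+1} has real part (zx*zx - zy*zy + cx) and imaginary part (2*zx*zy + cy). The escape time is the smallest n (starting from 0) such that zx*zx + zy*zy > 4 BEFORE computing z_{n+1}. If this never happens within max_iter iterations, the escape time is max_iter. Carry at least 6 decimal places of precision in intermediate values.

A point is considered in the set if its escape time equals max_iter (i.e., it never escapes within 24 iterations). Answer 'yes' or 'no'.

Answer: no

Derivation:
z_0 = 0 + 0i, c = -1.2090 + 1.3690i
Iter 1: z = -1.2090 + 1.3690i, |z|^2 = 3.3358
Iter 2: z = -1.6215 + -1.9412i, |z|^2 = 6.3976
Escaped at iteration 2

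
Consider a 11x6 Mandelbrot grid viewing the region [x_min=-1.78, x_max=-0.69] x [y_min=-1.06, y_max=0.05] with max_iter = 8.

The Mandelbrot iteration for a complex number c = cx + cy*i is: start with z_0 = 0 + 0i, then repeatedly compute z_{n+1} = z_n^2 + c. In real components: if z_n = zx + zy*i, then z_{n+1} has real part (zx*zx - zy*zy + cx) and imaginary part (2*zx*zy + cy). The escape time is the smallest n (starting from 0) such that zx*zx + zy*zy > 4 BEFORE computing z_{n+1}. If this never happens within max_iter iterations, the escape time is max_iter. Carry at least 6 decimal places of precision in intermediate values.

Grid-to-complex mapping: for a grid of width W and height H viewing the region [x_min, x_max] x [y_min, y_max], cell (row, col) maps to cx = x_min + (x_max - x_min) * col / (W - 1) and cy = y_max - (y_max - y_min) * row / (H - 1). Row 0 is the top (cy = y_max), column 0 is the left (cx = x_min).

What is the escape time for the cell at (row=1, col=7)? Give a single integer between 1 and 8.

Answer: 8

Derivation:
z_0 = 0 + 0i, c = -1.0170 + -0.1720i
Iter 1: z = -1.0170 + -0.1720i, |z|^2 = 1.0639
Iter 2: z = -0.0123 + 0.1778i, |z|^2 = 0.0318
Iter 3: z = -1.0485 + -0.1764i, |z|^2 = 1.1304
Iter 4: z = 0.0512 + 0.1978i, |z|^2 = 0.0418
Iter 5: z = -1.0535 + -0.1517i, |z|^2 = 1.1329
Iter 6: z = 0.0699 + 0.1477i, |z|^2 = 0.0267
Iter 7: z = -1.0339 + -0.1514i, |z|^2 = 1.0919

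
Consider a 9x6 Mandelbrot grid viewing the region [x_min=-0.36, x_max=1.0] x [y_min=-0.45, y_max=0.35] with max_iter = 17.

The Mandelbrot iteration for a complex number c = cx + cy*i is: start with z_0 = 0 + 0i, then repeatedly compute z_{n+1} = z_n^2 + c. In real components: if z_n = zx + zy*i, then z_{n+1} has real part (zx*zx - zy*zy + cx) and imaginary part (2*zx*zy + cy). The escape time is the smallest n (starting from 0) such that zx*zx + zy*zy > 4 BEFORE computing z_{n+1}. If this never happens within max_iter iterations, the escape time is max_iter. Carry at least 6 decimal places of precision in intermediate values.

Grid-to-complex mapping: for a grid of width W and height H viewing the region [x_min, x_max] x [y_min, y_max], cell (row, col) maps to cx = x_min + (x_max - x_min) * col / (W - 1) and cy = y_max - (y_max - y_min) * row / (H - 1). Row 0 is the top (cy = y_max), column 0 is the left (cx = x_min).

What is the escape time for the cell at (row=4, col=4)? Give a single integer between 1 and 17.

Answer: 17

Derivation:
z_0 = 0 + 0i, c = 0.3200 + -0.2900i
Iter 1: z = 0.3200 + -0.2900i, |z|^2 = 0.1865
Iter 2: z = 0.3383 + -0.4756i, |z|^2 = 0.3406
Iter 3: z = 0.2083 + -0.6118i, |z|^2 = 0.4177
Iter 4: z = -0.0109 + -0.5448i, |z|^2 = 0.2969
Iter 5: z = 0.0233 + -0.2781i, |z|^2 = 0.0779
Iter 6: z = 0.2432 + -0.3030i, |z|^2 = 0.1509
Iter 7: z = 0.2874 + -0.4374i, |z|^2 = 0.2739
Iter 8: z = 0.2113 + -0.5414i, |z|^2 = 0.3377
Iter 9: z = 0.0716 + -0.5188i, |z|^2 = 0.2742
Iter 10: z = 0.0560 + -0.3643i, |z|^2 = 0.1358
Iter 11: z = 0.1905 + -0.3308i, |z|^2 = 0.1457
Iter 12: z = 0.2468 + -0.4160i, |z|^2 = 0.2340
Iter 13: z = 0.2079 + -0.4954i, |z|^2 = 0.2886
Iter 14: z = 0.1178 + -0.4960i, |z|^2 = 0.2599
Iter 15: z = 0.0879 + -0.4069i, |z|^2 = 0.1733
Iter 16: z = 0.1622 + -0.3615i, |z|^2 = 0.1570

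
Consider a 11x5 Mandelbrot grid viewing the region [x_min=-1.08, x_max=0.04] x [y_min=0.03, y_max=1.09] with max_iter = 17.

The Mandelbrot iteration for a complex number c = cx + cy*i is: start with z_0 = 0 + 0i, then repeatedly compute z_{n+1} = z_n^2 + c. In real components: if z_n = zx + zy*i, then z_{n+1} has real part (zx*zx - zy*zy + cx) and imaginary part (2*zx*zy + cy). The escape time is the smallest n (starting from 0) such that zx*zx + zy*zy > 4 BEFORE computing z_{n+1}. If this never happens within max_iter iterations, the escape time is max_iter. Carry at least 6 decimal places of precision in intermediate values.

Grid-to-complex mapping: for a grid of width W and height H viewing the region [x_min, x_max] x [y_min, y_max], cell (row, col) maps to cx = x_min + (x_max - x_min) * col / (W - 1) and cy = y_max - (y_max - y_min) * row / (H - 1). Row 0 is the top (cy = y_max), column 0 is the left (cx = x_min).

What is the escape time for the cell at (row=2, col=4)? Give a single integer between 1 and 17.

Answer: 8

Derivation:
z_0 = 0 + 0i, c = -0.6320 + 0.5600i
Iter 1: z = -0.6320 + 0.5600i, |z|^2 = 0.7130
Iter 2: z = -0.5462 + -0.1478i, |z|^2 = 0.3202
Iter 3: z = -0.3555 + 0.7215i, |z|^2 = 0.6470
Iter 4: z = -1.0261 + 0.0469i, |z|^2 = 1.0552
Iter 5: z = 0.4188 + 0.4636i, |z|^2 = 0.3903
Iter 6: z = -0.6716 + 0.9483i, |z|^2 = 1.3504
Iter 7: z = -1.0802 + -0.7138i, |z|^2 = 1.6764
Iter 8: z = 0.0254 + 2.1021i, |z|^2 = 4.4196
Escaped at iteration 8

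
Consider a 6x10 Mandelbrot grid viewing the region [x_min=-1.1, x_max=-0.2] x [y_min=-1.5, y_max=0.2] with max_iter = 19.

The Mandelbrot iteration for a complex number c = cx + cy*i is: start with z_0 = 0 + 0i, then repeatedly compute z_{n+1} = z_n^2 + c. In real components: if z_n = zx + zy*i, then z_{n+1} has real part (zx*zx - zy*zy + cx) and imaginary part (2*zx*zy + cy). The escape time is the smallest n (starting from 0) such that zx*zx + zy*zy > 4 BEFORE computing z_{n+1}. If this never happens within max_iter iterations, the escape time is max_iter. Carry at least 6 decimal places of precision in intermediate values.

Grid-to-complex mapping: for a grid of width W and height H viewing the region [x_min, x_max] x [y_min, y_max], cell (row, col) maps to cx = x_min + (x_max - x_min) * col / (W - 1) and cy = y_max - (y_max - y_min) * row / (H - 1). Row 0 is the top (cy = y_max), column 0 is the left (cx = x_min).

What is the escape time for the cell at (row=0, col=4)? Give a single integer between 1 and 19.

z_0 = 0 + 0i, c = -0.3800 + 0.2000i
Iter 1: z = -0.3800 + 0.2000i, |z|^2 = 0.1844
Iter 2: z = -0.2756 + 0.0480i, |z|^2 = 0.0783
Iter 3: z = -0.3063 + 0.1735i, |z|^2 = 0.1240
Iter 4: z = -0.3163 + 0.0937i, |z|^2 = 0.1088
Iter 5: z = -0.2887 + 0.1407i, |z|^2 = 0.1032
Iter 6: z = -0.3164 + 0.1187i, |z|^2 = 0.1142
Iter 7: z = -0.2940 + 0.1249i, |z|^2 = 0.1020
Iter 8: z = -0.3092 + 0.1266i, |z|^2 = 0.1116
Iter 9: z = -0.3004 + 0.1217i, |z|^2 = 0.1051
Iter 10: z = -0.3046 + 0.1269i, |z|^2 = 0.1088
Iter 11: z = -0.3033 + 0.1227i, |z|^2 = 0.1071
Iter 12: z = -0.3030 + 0.1255i, |z|^2 = 0.1076
Iter 13: z = -0.3039 + 0.1239i, |z|^2 = 0.1077
Iter 14: z = -0.3030 + 0.1247i, |z|^2 = 0.1073
Iter 15: z = -0.3037 + 0.1244i, |z|^2 = 0.1077
Iter 16: z = -0.3032 + 0.1244i, |z|^2 = 0.1074
Iter 17: z = -0.3035 + 0.1246i, |z|^2 = 0.1076
Iter 18: z = -0.3034 + 0.1244i, |z|^2 = 0.1075

Answer: 19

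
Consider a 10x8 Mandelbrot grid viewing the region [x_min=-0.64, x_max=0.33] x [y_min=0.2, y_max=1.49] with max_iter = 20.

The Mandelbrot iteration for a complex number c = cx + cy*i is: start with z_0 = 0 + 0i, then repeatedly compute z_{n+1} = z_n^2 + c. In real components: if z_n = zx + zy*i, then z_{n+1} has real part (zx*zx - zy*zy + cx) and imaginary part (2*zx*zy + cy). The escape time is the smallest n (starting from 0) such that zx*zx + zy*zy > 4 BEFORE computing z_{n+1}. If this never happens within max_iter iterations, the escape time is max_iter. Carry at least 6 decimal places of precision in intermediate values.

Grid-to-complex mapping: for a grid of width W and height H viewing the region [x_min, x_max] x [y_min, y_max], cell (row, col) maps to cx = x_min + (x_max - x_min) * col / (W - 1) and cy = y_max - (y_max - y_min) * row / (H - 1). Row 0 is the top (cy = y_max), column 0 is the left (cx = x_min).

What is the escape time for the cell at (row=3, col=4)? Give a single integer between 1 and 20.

Answer: 8

Derivation:
z_0 = 0 + 0i, c = -0.2089 + 0.9371i
Iter 1: z = -0.2089 + 0.9371i, |z|^2 = 0.9219
Iter 2: z = -1.0435 + 0.5456i, |z|^2 = 1.3866
Iter 3: z = 0.5823 + -0.2016i, |z|^2 = 0.3797
Iter 4: z = 0.0895 + 0.7024i, |z|^2 = 0.5014
Iter 5: z = -0.6942 + 1.0629i, |z|^2 = 1.6118
Iter 6: z = -0.8567 + -0.5387i, |z|^2 = 1.0241
Iter 7: z = 0.2348 + 1.8602i, |z|^2 = 3.5153
Iter 8: z = -3.6139 + 1.8108i, |z|^2 = 16.3395
Escaped at iteration 8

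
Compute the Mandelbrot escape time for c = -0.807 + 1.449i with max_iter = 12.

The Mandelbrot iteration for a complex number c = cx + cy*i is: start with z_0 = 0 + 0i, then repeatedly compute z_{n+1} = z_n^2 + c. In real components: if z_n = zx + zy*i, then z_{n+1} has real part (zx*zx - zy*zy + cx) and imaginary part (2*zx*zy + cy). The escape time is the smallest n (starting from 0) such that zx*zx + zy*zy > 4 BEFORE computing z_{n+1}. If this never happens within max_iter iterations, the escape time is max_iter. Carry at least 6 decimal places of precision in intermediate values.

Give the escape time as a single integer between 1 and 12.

z_0 = 0 + 0i, c = -0.8070 + 1.4490i
Iter 1: z = -0.8070 + 1.4490i, |z|^2 = 2.7509
Iter 2: z = -2.2554 + -0.8897i, |z|^2 = 5.8782
Escaped at iteration 2

Answer: 2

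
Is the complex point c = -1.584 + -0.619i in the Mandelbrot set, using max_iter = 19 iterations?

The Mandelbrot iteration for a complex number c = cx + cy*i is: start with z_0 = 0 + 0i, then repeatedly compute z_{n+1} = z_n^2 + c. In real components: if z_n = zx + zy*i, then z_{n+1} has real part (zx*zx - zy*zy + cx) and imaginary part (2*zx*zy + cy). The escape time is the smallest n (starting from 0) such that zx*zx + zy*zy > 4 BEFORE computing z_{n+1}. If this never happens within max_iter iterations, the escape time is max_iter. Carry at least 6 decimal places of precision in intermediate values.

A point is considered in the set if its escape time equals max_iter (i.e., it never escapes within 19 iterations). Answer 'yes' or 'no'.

z_0 = 0 + 0i, c = -1.5840 + -0.6190i
Iter 1: z = -1.5840 + -0.6190i, |z|^2 = 2.8922
Iter 2: z = 0.5419 + 1.3420i, |z|^2 = 2.0946
Iter 3: z = -3.0913 + 0.8354i, |z|^2 = 10.2540
Escaped at iteration 3

Answer: no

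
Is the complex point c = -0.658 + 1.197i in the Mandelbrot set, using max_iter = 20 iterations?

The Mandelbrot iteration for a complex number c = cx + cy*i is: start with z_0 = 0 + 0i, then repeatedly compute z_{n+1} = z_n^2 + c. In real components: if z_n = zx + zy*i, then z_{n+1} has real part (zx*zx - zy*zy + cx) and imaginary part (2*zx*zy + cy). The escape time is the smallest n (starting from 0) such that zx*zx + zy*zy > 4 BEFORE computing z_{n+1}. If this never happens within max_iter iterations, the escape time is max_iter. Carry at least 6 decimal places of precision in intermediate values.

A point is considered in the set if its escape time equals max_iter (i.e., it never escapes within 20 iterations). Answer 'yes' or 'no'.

z_0 = 0 + 0i, c = -0.6580 + 1.1970i
Iter 1: z = -0.6580 + 1.1970i, |z|^2 = 1.8658
Iter 2: z = -1.6578 + -0.3783i, |z|^2 = 2.8915
Iter 3: z = 1.9474 + 2.4512i, |z|^2 = 9.8005
Escaped at iteration 3

Answer: no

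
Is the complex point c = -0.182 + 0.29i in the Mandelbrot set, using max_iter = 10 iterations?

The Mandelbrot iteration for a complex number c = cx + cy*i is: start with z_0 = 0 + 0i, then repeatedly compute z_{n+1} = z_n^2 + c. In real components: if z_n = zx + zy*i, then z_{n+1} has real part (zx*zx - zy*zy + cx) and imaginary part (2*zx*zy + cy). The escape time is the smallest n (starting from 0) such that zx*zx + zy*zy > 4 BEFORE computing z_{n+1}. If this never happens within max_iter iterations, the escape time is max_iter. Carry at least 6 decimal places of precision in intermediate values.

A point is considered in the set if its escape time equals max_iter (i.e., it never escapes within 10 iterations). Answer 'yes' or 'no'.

z_0 = 0 + 0i, c = -0.1820 + 0.2900i
Iter 1: z = -0.1820 + 0.2900i, |z|^2 = 0.1172
Iter 2: z = -0.2330 + 0.1844i, |z|^2 = 0.0883
Iter 3: z = -0.1617 + 0.2041i, |z|^2 = 0.0678
Iter 4: z = -0.1975 + 0.2240i, |z|^2 = 0.0892
Iter 5: z = -0.1932 + 0.2015i, |z|^2 = 0.0779
Iter 6: z = -0.1853 + 0.2121i, |z|^2 = 0.0793
Iter 7: z = -0.1927 + 0.2114i, |z|^2 = 0.0818
Iter 8: z = -0.1896 + 0.2085i, |z|^2 = 0.0794
Iter 9: z = -0.1896 + 0.2109i, |z|^2 = 0.0804
Did not escape in 10 iterations → in set

Answer: yes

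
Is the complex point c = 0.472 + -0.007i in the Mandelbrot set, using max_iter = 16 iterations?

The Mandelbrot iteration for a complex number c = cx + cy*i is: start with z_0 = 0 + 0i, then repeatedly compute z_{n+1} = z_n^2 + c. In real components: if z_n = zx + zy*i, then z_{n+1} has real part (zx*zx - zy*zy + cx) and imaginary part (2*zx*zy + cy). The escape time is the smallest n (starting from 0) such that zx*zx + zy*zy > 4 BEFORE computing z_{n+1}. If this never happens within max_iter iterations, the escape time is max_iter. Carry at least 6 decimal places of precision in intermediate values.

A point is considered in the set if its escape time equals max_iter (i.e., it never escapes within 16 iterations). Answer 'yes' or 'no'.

Answer: no

Derivation:
z_0 = 0 + 0i, c = 0.4720 + -0.0070i
Iter 1: z = 0.4720 + -0.0070i, |z|^2 = 0.2228
Iter 2: z = 0.6947 + -0.0136i, |z|^2 = 0.4828
Iter 3: z = 0.9545 + -0.0259i, |z|^2 = 0.9117
Iter 4: z = 1.3823 + -0.0565i, |z|^2 = 1.9141
Iter 5: z = 2.3797 + -0.1631i, |z|^2 = 5.6895
Escaped at iteration 5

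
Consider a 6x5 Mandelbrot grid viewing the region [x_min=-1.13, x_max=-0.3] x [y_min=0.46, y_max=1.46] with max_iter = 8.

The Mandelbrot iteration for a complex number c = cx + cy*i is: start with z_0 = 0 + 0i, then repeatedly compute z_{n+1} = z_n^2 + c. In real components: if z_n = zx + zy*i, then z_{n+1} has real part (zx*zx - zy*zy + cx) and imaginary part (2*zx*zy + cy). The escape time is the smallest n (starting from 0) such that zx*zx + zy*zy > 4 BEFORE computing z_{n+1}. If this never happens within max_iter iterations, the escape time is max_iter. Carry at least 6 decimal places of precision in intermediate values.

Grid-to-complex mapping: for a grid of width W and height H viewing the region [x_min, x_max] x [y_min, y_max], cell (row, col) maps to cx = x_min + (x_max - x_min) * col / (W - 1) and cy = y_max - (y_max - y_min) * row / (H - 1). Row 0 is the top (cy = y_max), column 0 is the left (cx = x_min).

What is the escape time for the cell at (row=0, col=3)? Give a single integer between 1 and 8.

z_0 = 0 + 0i, c = -0.6320 + 1.4600i
Iter 1: z = -0.6320 + 1.4600i, |z|^2 = 2.5310
Iter 2: z = -2.3642 + -0.3854i, |z|^2 = 5.7379
Escaped at iteration 2

Answer: 2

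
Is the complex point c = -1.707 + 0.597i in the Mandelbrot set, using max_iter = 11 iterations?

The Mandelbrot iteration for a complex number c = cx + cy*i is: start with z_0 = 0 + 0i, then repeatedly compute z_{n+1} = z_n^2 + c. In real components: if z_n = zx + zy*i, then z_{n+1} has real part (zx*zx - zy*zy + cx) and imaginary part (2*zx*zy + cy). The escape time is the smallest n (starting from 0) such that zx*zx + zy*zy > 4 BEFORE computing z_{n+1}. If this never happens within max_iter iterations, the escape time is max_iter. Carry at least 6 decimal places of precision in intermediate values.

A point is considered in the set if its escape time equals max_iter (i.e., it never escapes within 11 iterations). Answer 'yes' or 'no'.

z_0 = 0 + 0i, c = -1.7070 + 0.5970i
Iter 1: z = -1.7070 + 0.5970i, |z|^2 = 3.2703
Iter 2: z = 0.8504 + -1.4412i, |z|^2 = 2.8002
Iter 3: z = -3.0607 + -1.8542i, |z|^2 = 12.8060
Escaped at iteration 3

Answer: no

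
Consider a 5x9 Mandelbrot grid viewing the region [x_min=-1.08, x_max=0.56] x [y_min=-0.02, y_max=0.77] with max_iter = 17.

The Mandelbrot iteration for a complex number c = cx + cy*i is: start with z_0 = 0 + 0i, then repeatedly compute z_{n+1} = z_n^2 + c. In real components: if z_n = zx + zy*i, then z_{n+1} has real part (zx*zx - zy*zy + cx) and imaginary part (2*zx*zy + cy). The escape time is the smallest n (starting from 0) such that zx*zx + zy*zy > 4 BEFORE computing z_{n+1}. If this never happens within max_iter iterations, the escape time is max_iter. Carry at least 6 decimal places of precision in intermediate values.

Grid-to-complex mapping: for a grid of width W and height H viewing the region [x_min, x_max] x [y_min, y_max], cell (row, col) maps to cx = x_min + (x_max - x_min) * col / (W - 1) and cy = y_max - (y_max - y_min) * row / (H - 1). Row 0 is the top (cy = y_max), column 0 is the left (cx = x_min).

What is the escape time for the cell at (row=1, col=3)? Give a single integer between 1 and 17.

Answer: 12

Derivation:
z_0 = 0 + 0i, c = 0.1500 + 0.6713i
Iter 1: z = 0.1500 + 0.6713i, |z|^2 = 0.4731
Iter 2: z = -0.2781 + 0.8726i, |z|^2 = 0.8388
Iter 3: z = -0.5341 + 0.1859i, |z|^2 = 0.3199
Iter 4: z = 0.4007 + 0.4726i, |z|^2 = 0.3840
Iter 5: z = 0.0872 + 1.0500i, |z|^2 = 1.1102
Iter 6: z = -0.9450 + 0.8544i, |z|^2 = 1.6231
Iter 7: z = 0.3129 + -0.9436i, |z|^2 = 0.9883
Iter 8: z = -0.6425 + 0.0807i, |z|^2 = 0.4193
Iter 9: z = 0.5563 + 0.5676i, |z|^2 = 0.6315
Iter 10: z = 0.1373 + 1.3027i, |z|^2 = 1.7158
Iter 11: z = -1.5281 + 1.0290i, |z|^2 = 3.3938
Iter 12: z = 1.4262 + -2.4734i, |z|^2 = 8.1519
Escaped at iteration 12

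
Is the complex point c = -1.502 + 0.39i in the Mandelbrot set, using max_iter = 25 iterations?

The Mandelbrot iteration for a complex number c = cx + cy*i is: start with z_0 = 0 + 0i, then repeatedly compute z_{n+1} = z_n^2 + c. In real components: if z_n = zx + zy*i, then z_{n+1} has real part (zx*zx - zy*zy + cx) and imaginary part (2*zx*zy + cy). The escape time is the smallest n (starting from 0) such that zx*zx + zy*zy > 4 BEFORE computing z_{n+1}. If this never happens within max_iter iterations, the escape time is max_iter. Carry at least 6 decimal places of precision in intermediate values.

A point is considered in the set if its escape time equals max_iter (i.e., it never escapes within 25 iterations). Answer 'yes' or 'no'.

Answer: no

Derivation:
z_0 = 0 + 0i, c = -1.5020 + 0.3900i
Iter 1: z = -1.5020 + 0.3900i, |z|^2 = 2.4081
Iter 2: z = 0.6019 + -0.7816i, |z|^2 = 0.9731
Iter 3: z = -1.7505 + -0.5508i, |z|^2 = 3.3679
Iter 4: z = 1.2590 + 2.3186i, |z|^2 = 6.9608
Escaped at iteration 4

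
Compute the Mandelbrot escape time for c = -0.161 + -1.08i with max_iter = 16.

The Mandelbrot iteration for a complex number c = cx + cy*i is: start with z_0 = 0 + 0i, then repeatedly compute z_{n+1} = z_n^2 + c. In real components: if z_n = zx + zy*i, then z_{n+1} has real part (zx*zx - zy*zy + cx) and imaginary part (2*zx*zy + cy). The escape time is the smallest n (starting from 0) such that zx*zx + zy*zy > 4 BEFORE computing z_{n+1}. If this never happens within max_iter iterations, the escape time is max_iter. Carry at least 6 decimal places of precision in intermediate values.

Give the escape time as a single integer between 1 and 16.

z_0 = 0 + 0i, c = -0.1610 + -1.0800i
Iter 1: z = -0.1610 + -1.0800i, |z|^2 = 1.1923
Iter 2: z = -1.3015 + -0.7322i, |z|^2 = 2.2300
Iter 3: z = 0.9967 + 0.8260i, |z|^2 = 1.6756
Iter 4: z = 0.1501 + 0.5665i, |z|^2 = 0.3434
Iter 5: z = -0.4594 + -0.9099i, |z|^2 = 1.0390
Iter 6: z = -0.7780 + -0.2440i, |z|^2 = 0.6648
Iter 7: z = 0.3847 + -0.7004i, |z|^2 = 0.6385
Iter 8: z = -0.5035 + -1.6189i, |z|^2 = 2.8743
Iter 9: z = -2.5283 + 0.5502i, |z|^2 = 6.6950
Escaped at iteration 9

Answer: 9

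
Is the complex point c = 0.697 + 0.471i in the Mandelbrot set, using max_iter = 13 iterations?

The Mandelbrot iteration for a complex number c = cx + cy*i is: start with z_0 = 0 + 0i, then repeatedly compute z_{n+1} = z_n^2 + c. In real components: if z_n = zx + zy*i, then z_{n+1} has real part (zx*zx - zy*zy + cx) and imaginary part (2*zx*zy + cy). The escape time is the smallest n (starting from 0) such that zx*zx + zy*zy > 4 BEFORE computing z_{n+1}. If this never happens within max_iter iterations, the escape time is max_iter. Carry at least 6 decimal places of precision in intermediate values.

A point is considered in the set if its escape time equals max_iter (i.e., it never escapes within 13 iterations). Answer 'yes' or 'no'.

Answer: no

Derivation:
z_0 = 0 + 0i, c = 0.6970 + 0.4710i
Iter 1: z = 0.6970 + 0.4710i, |z|^2 = 0.7076
Iter 2: z = 0.9610 + 1.1276i, |z|^2 = 2.1949
Iter 3: z = 0.3490 + 2.6381i, |z|^2 = 7.0815
Escaped at iteration 3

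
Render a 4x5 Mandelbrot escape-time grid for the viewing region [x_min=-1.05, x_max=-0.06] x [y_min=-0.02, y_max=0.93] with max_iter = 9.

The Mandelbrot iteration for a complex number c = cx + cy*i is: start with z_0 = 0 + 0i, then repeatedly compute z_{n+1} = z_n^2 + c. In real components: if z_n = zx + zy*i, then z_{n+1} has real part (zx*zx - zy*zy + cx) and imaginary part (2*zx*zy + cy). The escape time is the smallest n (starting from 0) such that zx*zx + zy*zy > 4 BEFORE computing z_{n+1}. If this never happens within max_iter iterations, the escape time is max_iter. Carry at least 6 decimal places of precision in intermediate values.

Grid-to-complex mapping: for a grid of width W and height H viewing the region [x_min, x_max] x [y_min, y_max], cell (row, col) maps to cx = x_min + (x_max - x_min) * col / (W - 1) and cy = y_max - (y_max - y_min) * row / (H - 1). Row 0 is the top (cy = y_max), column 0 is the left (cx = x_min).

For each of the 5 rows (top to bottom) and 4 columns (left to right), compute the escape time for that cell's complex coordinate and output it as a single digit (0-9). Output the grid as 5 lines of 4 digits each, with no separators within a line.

(row=0, col=0): c = -1.0500 + 0.9300i → escape time 3
(row=0, col=1): c = -0.7200 + 0.9300i → escape time 4
(row=0, col=2): c = -0.3900 + 0.9300i → escape time 5
(row=0, col=3): c = -0.0600 + 0.9300i → escape time 9
(row=1, col=0): c = -1.0500 + 0.6925i → escape time 4
(row=1, col=1): c = -0.7200 + 0.6925i → escape time 5
(row=1, col=2): c = -0.3900 + 0.6925i → escape time 9
(row=1, col=3): c = -0.0600 + 0.6925i → escape time 9
(row=2, col=0): c = -1.0500 + 0.4550i → escape time 5
(row=2, col=1): c = -0.7200 + 0.4550i → escape time 9
(row=2, col=2): c = -0.3900 + 0.4550i → escape time 9
(row=2, col=3): c = -0.0600 + 0.4550i → escape time 9
(row=3, col=0): c = -1.0500 + 0.2175i → escape time 9
(row=3, col=1): c = -0.7200 + 0.2175i → escape time 9
(row=3, col=2): c = -0.3900 + 0.2175i → escape time 9
(row=3, col=3): c = -0.0600 + 0.2175i → escape time 9
(row=4, col=0): c = -1.0500 + -0.0200i → escape time 9
(row=4, col=1): c = -0.7200 + -0.0200i → escape time 9
(row=4, col=2): c = -0.3900 + -0.0200i → escape time 9
(row=4, col=3): c = -0.0600 + -0.0200i → escape time 9

Answer: 3459
4599
5999
9999
9999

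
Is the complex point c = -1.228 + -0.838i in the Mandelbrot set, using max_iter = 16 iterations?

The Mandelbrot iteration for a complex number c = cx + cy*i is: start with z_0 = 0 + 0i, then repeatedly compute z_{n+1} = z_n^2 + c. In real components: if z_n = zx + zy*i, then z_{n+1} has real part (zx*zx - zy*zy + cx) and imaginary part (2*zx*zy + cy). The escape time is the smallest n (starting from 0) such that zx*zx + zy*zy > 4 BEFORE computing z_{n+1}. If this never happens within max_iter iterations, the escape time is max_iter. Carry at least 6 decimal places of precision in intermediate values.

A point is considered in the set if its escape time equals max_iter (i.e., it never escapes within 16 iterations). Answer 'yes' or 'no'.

z_0 = 0 + 0i, c = -1.2280 + -0.8380i
Iter 1: z = -1.2280 + -0.8380i, |z|^2 = 2.2102
Iter 2: z = -0.4223 + 1.2201i, |z|^2 = 1.6670
Iter 3: z = -2.5384 + -1.8684i, |z|^2 = 9.9345
Escaped at iteration 3

Answer: no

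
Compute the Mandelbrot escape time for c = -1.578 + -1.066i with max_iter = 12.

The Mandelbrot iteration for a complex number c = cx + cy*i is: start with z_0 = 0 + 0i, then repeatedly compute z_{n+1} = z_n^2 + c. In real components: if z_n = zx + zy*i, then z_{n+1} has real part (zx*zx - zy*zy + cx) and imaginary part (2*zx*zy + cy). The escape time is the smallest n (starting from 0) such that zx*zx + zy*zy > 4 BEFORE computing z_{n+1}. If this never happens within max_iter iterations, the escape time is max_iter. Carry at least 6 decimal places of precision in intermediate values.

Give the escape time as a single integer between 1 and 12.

z_0 = 0 + 0i, c = -1.5780 + -1.0660i
Iter 1: z = -1.5780 + -1.0660i, |z|^2 = 3.6264
Iter 2: z = -0.2243 + 2.2983i, |z|^2 = 5.3325
Escaped at iteration 2

Answer: 2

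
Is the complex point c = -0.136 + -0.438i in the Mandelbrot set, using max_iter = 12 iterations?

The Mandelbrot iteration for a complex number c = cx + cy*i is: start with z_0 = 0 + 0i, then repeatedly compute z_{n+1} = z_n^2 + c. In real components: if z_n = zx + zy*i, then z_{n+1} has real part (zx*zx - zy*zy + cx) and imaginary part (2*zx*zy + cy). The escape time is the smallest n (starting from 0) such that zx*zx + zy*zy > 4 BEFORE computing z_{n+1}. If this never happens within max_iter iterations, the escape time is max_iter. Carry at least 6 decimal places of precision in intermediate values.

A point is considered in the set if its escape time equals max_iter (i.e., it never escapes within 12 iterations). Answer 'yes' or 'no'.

z_0 = 0 + 0i, c = -0.1360 + -0.4380i
Iter 1: z = -0.1360 + -0.4380i, |z|^2 = 0.2103
Iter 2: z = -0.3093 + -0.3189i, |z|^2 = 0.1974
Iter 3: z = -0.1420 + -0.2407i, |z|^2 = 0.0781
Iter 4: z = -0.1738 + -0.3696i, |z|^2 = 0.1668
Iter 5: z = -0.2424 + -0.3095i, |z|^2 = 0.1546
Iter 6: z = -0.1730 + -0.2879i, |z|^2 = 0.1128
Iter 7: z = -0.1890 + -0.3384i, |z|^2 = 0.1502
Iter 8: z = -0.2148 + -0.3101i, |z|^2 = 0.1423
Iter 9: z = -0.1860 + -0.3048i, |z|^2 = 0.1275
Iter 10: z = -0.1943 + -0.3246i, |z|^2 = 0.1431
Iter 11: z = -0.2036 + -0.3119i, |z|^2 = 0.1387
Did not escape in 12 iterations → in set

Answer: yes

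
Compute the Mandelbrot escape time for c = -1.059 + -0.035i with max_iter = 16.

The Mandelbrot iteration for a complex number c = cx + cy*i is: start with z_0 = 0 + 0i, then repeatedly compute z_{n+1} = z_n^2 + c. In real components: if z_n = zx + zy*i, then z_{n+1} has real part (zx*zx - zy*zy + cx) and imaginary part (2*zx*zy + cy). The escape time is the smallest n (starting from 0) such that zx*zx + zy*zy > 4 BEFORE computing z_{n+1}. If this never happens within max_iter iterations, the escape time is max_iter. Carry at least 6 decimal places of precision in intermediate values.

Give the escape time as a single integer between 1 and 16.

z_0 = 0 + 0i, c = -1.0590 + -0.0350i
Iter 1: z = -1.0590 + -0.0350i, |z|^2 = 1.1227
Iter 2: z = 0.0613 + 0.0391i, |z|^2 = 0.0053
Iter 3: z = -1.0568 + -0.0302i, |z|^2 = 1.1177
Iter 4: z = 0.0569 + 0.0288i, |z|^2 = 0.0041
Iter 5: z = -1.0566 + -0.0317i, |z|^2 = 1.1174
Iter 6: z = 0.0564 + 0.0320i, |z|^2 = 0.0042
Iter 7: z = -1.0568 + -0.0314i, |z|^2 = 1.1179
Iter 8: z = 0.0569 + 0.0313i, |z|^2 = 0.0042
Iter 9: z = -1.0567 + -0.0314i, |z|^2 = 1.1177
Iter 10: z = 0.0567 + 0.0314i, |z|^2 = 0.0042
Iter 11: z = -1.0568 + -0.0314i, |z|^2 = 1.1178
Iter 12: z = 0.0568 + 0.0314i, |z|^2 = 0.0042
Iter 13: z = -1.0568 + -0.0314i, |z|^2 = 1.1177
Iter 14: z = 0.0568 + 0.0314i, |z|^2 = 0.0042
Iter 15: z = -1.0568 + -0.0314i, |z|^2 = 1.1177

Answer: 16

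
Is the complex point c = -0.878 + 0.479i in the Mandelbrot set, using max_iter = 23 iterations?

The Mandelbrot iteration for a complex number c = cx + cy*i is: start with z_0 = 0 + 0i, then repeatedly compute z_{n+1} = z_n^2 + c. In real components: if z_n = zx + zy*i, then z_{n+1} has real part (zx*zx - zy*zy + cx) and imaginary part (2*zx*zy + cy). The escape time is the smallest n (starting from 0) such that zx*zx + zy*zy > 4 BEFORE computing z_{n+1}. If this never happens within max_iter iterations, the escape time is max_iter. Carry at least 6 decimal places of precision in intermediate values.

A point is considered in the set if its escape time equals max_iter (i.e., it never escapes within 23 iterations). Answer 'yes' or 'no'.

Answer: no

Derivation:
z_0 = 0 + 0i, c = -0.8780 + 0.4790i
Iter 1: z = -0.8780 + 0.4790i, |z|^2 = 1.0003
Iter 2: z = -0.3366 + -0.3621i, |z|^2 = 0.2444
Iter 3: z = -0.8959 + 0.7228i, |z|^2 = 1.3249
Iter 4: z = -0.5978 + -0.8160i, |z|^2 = 1.0232
Iter 5: z = -1.1864 + 1.4546i, |z|^2 = 3.5234
Iter 6: z = -1.5861 + -2.9725i, |z|^2 = 11.3518
Escaped at iteration 6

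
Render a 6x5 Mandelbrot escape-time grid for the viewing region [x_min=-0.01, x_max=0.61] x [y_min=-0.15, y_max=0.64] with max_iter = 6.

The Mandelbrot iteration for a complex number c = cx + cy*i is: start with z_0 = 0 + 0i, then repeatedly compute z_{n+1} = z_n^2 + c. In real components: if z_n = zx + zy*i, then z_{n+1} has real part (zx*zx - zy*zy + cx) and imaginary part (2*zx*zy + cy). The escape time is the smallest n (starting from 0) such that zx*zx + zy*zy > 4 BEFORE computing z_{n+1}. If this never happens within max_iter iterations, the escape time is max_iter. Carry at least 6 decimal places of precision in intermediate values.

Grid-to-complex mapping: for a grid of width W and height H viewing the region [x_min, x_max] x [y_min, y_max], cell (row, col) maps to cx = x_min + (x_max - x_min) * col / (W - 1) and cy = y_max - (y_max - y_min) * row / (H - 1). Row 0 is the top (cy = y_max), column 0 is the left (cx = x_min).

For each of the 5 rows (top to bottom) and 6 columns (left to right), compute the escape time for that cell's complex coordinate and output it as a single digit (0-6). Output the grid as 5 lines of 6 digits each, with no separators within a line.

Answer: 666643
666653
666664
666654
666654

Derivation:
(row=0, col=0): c = -0.0100 + 0.6400i → escape time 6
(row=0, col=1): c = 0.1140 + 0.6400i → escape time 6
(row=0, col=2): c = 0.2380 + 0.6400i → escape time 6
(row=0, col=3): c = 0.3620 + 0.6400i → escape time 6
(row=0, col=4): c = 0.4860 + 0.6400i → escape time 4
(row=0, col=5): c = 0.6100 + 0.6400i → escape time 3
(row=1, col=0): c = -0.0100 + 0.4425i → escape time 6
(row=1, col=1): c = 0.1140 + 0.4425i → escape time 6
(row=1, col=2): c = 0.2380 + 0.4425i → escape time 6
(row=1, col=3): c = 0.3620 + 0.4425i → escape time 6
(row=1, col=4): c = 0.4860 + 0.4425i → escape time 5
(row=1, col=5): c = 0.6100 + 0.4425i → escape time 3
(row=2, col=0): c = -0.0100 + 0.2450i → escape time 6
(row=2, col=1): c = 0.1140 + 0.2450i → escape time 6
(row=2, col=2): c = 0.2380 + 0.2450i → escape time 6
(row=2, col=3): c = 0.3620 + 0.2450i → escape time 6
(row=2, col=4): c = 0.4860 + 0.2450i → escape time 6
(row=2, col=5): c = 0.6100 + 0.2450i → escape time 4
(row=3, col=0): c = -0.0100 + 0.0475i → escape time 6
(row=3, col=1): c = 0.1140 + 0.0475i → escape time 6
(row=3, col=2): c = 0.2380 + 0.0475i → escape time 6
(row=3, col=3): c = 0.3620 + 0.0475i → escape time 6
(row=3, col=4): c = 0.4860 + 0.0475i → escape time 5
(row=3, col=5): c = 0.6100 + 0.0475i → escape time 4
(row=4, col=0): c = -0.0100 + -0.1500i → escape time 6
(row=4, col=1): c = 0.1140 + -0.1500i → escape time 6
(row=4, col=2): c = 0.2380 + -0.1500i → escape time 6
(row=4, col=3): c = 0.3620 + -0.1500i → escape time 6
(row=4, col=4): c = 0.4860 + -0.1500i → escape time 5
(row=4, col=5): c = 0.6100 + -0.1500i → escape time 4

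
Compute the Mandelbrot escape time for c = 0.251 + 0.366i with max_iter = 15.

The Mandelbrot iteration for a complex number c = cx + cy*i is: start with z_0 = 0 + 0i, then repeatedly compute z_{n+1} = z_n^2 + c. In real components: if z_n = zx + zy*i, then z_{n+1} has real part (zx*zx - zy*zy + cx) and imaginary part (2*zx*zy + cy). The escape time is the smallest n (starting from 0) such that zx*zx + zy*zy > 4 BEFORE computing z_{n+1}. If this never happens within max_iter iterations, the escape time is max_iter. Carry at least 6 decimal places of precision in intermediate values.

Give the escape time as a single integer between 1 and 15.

Answer: 15

Derivation:
z_0 = 0 + 0i, c = 0.2510 + 0.3660i
Iter 1: z = 0.2510 + 0.3660i, |z|^2 = 0.1970
Iter 2: z = 0.1800 + 0.5497i, |z|^2 = 0.3346
Iter 3: z = -0.0188 + 0.5640i, |z|^2 = 0.3184
Iter 4: z = -0.0667 + 0.3448i, |z|^2 = 0.1233
Iter 5: z = 0.1366 + 0.3200i, |z|^2 = 0.1211
Iter 6: z = 0.1672 + 0.4534i, |z|^2 = 0.2335
Iter 7: z = 0.0734 + 0.5177i, |z|^2 = 0.2734
Iter 8: z = -0.0116 + 0.4420i, |z|^2 = 0.1955
Iter 9: z = 0.0558 + 0.3558i, |z|^2 = 0.1297
Iter 10: z = 0.1275 + 0.4057i, |z|^2 = 0.1808
Iter 11: z = 0.1027 + 0.4695i, |z|^2 = 0.2310
Iter 12: z = 0.0411 + 0.4624i, |z|^2 = 0.2155
Iter 13: z = 0.0389 + 0.4040i, |z|^2 = 0.1648
Iter 14: z = 0.0893 + 0.3974i, |z|^2 = 0.1659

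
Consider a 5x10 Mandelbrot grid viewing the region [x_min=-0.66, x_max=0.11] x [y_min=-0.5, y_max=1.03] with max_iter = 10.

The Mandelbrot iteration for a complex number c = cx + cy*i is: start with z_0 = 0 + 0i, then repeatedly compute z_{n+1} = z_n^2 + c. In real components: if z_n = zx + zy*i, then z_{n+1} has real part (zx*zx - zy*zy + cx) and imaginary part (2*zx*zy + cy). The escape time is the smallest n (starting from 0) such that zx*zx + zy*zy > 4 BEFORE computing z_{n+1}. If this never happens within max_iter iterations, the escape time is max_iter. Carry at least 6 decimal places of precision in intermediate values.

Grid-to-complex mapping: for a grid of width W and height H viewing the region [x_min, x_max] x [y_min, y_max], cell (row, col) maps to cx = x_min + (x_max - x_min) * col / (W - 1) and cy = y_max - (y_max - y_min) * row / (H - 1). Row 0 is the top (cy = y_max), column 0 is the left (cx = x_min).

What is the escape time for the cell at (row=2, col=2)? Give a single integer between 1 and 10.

Answer: 10

Derivation:
z_0 = 0 + 0i, c = -0.2750 + 0.6900i
Iter 1: z = -0.2750 + 0.6900i, |z|^2 = 0.5517
Iter 2: z = -0.6755 + 0.3105i, |z|^2 = 0.5527
Iter 3: z = 0.0849 + 0.2705i, |z|^2 = 0.0804
Iter 4: z = -0.3410 + 0.7359i, |z|^2 = 0.6578
Iter 5: z = -0.7003 + 0.1881i, |z|^2 = 0.5258
Iter 6: z = 0.1800 + 0.4265i, |z|^2 = 0.2143
Iter 7: z = -0.4245 + 0.8436i, |z|^2 = 0.8918
Iter 8: z = -0.8064 + -0.0262i, |z|^2 = 0.6510
Iter 9: z = 0.3746 + 0.7322i, |z|^2 = 0.6765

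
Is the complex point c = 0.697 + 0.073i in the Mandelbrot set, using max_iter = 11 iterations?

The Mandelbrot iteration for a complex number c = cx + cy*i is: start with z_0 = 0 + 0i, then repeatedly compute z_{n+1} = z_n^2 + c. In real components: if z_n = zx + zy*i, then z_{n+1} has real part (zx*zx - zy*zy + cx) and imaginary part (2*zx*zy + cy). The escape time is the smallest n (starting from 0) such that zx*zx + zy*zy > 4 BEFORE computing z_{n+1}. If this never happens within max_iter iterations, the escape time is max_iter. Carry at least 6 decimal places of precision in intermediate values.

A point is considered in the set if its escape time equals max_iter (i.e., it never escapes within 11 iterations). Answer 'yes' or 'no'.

z_0 = 0 + 0i, c = 0.6970 + 0.0730i
Iter 1: z = 0.6970 + 0.0730i, |z|^2 = 0.4911
Iter 2: z = 1.1775 + 0.1748i, |z|^2 = 1.4170
Iter 3: z = 2.0529 + 0.4846i, |z|^2 = 4.4493
Escaped at iteration 3

Answer: no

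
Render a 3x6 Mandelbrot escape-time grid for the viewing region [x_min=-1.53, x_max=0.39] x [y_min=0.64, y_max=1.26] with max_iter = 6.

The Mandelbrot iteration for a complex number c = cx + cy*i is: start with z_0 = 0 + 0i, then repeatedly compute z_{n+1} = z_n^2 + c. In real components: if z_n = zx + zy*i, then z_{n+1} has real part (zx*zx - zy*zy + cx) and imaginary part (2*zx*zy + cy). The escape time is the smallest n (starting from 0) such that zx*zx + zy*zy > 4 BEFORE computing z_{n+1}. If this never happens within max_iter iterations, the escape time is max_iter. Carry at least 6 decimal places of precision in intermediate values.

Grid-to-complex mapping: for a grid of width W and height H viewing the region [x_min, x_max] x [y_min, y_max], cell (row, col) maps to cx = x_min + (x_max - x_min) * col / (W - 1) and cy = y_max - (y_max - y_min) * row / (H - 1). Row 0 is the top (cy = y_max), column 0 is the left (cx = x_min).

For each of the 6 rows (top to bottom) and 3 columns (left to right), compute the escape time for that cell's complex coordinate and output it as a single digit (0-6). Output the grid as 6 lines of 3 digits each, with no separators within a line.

Answer: 232
232
243
343
354
366

Derivation:
(row=0, col=0): c = -1.5300 + 1.2600i → escape time 2
(row=0, col=1): c = -0.5700 + 1.2600i → escape time 3
(row=0, col=2): c = 0.3900 + 1.2600i → escape time 2
(row=1, col=0): c = -1.5300 + 1.1360i → escape time 2
(row=1, col=1): c = -0.5700 + 1.1360i → escape time 3
(row=1, col=2): c = 0.3900 + 1.1360i → escape time 2
(row=2, col=0): c = -1.5300 + 1.0120i → escape time 2
(row=2, col=1): c = -0.5700 + 1.0120i → escape time 4
(row=2, col=2): c = 0.3900 + 1.0120i → escape time 3
(row=3, col=0): c = -1.5300 + 0.8880i → escape time 3
(row=3, col=1): c = -0.5700 + 0.8880i → escape time 4
(row=3, col=2): c = 0.3900 + 0.8880i → escape time 3
(row=4, col=0): c = -1.5300 + 0.7640i → escape time 3
(row=4, col=1): c = -0.5700 + 0.7640i → escape time 5
(row=4, col=2): c = 0.3900 + 0.7640i → escape time 4
(row=5, col=0): c = -1.5300 + 0.6400i → escape time 3
(row=5, col=1): c = -0.5700 + 0.6400i → escape time 6
(row=5, col=2): c = 0.3900 + 0.6400i → escape time 6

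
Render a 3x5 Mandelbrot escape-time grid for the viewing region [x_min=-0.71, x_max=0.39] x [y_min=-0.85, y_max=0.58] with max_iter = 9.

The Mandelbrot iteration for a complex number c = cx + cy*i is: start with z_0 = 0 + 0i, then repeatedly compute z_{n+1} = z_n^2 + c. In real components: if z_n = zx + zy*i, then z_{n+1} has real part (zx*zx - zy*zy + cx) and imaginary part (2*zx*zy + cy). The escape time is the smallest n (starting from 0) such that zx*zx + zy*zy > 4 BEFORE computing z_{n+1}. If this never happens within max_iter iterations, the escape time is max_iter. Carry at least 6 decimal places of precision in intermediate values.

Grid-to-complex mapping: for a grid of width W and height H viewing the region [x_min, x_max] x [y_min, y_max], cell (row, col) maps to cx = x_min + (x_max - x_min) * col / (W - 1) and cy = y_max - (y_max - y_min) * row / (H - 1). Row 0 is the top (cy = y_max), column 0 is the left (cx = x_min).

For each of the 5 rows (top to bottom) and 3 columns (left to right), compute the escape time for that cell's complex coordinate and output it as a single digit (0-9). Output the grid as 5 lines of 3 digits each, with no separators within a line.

(row=0, col=0): c = -0.7100 + 0.5800i → escape time 6
(row=0, col=1): c = -0.1600 + 0.5800i → escape time 9
(row=0, col=2): c = 0.3900 + 0.5800i → escape time 9
(row=1, col=0): c = -0.7100 + 0.2225i → escape time 9
(row=1, col=1): c = -0.1600 + 0.2225i → escape time 9
(row=1, col=2): c = 0.3900 + 0.2225i → escape time 9
(row=2, col=0): c = -0.7100 + -0.1350i → escape time 9
(row=2, col=1): c = -0.1600 + -0.1350i → escape time 9
(row=2, col=2): c = 0.3900 + -0.1350i → escape time 9
(row=3, col=0): c = -0.7100 + -0.4925i → escape time 8
(row=3, col=1): c = -0.1600 + -0.4925i → escape time 9
(row=3, col=2): c = 0.3900 + -0.4925i → escape time 7
(row=4, col=0): c = -0.7100 + -0.8500i → escape time 4
(row=4, col=1): c = -0.1600 + -0.8500i → escape time 9
(row=4, col=2): c = 0.3900 + -0.8500i → escape time 4

Answer: 699
999
999
897
494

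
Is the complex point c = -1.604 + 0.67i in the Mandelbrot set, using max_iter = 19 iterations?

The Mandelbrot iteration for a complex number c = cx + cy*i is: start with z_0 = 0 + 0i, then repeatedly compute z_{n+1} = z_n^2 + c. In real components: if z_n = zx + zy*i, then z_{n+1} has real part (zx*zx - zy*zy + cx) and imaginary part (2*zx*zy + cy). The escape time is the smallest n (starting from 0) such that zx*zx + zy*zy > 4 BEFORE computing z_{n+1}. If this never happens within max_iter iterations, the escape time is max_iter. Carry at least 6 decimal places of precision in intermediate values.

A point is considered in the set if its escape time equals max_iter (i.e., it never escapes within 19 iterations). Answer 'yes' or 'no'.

Answer: no

Derivation:
z_0 = 0 + 0i, c = -1.6040 + 0.6700i
Iter 1: z = -1.6040 + 0.6700i, |z|^2 = 3.0217
Iter 2: z = 0.5199 + -1.4794i, |z|^2 = 2.4588
Iter 3: z = -3.5222 + -0.8683i, |z|^2 = 13.1598
Escaped at iteration 3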